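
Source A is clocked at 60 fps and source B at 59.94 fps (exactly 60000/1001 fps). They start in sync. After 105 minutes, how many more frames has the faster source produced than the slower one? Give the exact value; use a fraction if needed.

54000/143 frames

105 min = 6300 s.
A emits 60 × 6300 = 378000 frames; B emits 60000/1001 × 6300 = 54000000/143.
Difference = 54000/143 frames (≈ 377.6224); B is behind A.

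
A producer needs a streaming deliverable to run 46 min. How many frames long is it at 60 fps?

165600 frames

46 min = 2760 s.
Frames = 2760 × 60 = 165600.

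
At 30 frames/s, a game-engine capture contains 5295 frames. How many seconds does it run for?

Running time = 5295 / (30) = 176.5 s.

176.5 seconds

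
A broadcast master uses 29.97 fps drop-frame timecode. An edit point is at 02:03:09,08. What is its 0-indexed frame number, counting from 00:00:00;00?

As if non-drop at 30 labels/s: (2 × 3600 + 3 × 60 + 9) × 30 + 8 = 221678.
Minute boundaries passed: 123; those not divisible by 10: 123 − 12 = 111; dropped labels = 2 × 111 = 222.
Actual frame index = 221678 − 222 = 221456.

221456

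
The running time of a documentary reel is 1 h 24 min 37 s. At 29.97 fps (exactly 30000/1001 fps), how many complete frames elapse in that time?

1 h 24 min 37 s = 5077 s.
Frames = 5077 × 30000/1001 = 152310000/1001 ≈ 152157.8422.
Complete frames: 152157.

152157 frames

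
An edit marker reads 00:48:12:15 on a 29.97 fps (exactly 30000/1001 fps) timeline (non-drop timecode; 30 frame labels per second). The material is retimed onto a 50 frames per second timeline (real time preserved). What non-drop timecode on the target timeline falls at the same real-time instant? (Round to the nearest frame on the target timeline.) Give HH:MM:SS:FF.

00:48:15:20

Source frame index: (0×3600 + 48×60 + 12) × 30 + 15 = 86775.
Real time: 86775 / (30000/1001) = 1158157/400 s.
Target frame: (1158157/400) × (50) = 1158157/8 ≈ 144769.625 → 144770.
At 50 labels/s: frame 144770 → 00:48:15:20.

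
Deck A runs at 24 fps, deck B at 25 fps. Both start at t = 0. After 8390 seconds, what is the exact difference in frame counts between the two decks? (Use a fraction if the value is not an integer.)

A emits 24 × 8390 = 201360 frames; B emits 25 × 8390 = 209750.
Difference = 8390 frames; B is ahead of A.

8390 frames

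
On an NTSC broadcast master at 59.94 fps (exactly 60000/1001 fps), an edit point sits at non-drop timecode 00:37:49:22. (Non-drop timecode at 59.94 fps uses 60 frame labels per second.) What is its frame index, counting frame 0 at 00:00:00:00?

136162

Total seconds to the label: (0 × 3600 + 37 × 60 + 49) = 2269.
Frame index = 2269 × 60 + 22 = 136162.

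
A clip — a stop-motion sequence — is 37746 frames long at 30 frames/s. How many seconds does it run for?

1258.2 seconds

Running time = 37746 / (30) = 1258.2 s.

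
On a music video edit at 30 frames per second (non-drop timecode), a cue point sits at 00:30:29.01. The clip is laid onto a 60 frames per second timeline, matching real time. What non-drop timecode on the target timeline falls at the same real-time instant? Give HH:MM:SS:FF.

Source frame index: (0×3600 + 30×60 + 29) × 30 + 1 = 54871.
Real time: 54871 / (30) = 54871/30 s.
Target frame: (54871/30) × (60) = 109742.
At 60 labels/s: frame 109742 → 00:30:29:02.

00:30:29:02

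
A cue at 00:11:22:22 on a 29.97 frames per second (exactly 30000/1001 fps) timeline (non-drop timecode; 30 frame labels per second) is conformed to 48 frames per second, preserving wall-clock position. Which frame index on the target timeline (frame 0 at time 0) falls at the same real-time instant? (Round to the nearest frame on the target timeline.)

Source frame index: (0×3600 + 11×60 + 22) × 30 + 22 = 20482.
Real time: 20482 / (30000/1001) = 10251241/15000 s.
Target frame: (10251241/15000) × (48) = 20502482/625 ≈ 32803.971 → 32804.

frame 32804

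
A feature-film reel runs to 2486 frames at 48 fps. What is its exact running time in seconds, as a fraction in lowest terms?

Running time = 2486 ÷ (48) = 2486 × 1/48 = 1243/24 s.

1243/24 seconds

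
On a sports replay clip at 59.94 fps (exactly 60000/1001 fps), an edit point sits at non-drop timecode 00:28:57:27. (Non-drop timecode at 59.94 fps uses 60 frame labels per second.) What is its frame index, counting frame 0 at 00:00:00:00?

frame 104247

Total seconds to the label: (0 × 3600 + 28 × 60 + 57) = 1737.
Frame index = 1737 × 60 + 27 = 104247.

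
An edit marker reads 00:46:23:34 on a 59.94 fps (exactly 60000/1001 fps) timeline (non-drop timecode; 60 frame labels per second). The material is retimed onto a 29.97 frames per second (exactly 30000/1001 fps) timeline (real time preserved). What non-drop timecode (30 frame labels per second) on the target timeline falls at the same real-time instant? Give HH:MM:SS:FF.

Source frame index: (0×3600 + 46×60 + 23) × 60 + 34 = 167014.
Real time: 167014 / (60000/1001) = 83590507/30000 s.
Target frame: (83590507/30000) × (30000/1001) = 83507.
At 30 labels/s: frame 83507 → 00:46:23:17.

00:46:23:17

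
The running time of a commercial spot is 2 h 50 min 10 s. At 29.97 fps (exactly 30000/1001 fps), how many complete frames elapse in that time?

305994 frames

2 h 50 min 10 s = 10210 s.
Frames = 10210 × 30000/1001 = 306300000/1001 ≈ 305994.0060.
Complete frames: 305994.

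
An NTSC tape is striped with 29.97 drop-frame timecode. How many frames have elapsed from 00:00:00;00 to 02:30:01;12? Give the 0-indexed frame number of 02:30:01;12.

As if non-drop at 30 labels/s: (2 × 3600 + 30 × 60 + 1) × 30 + 12 = 270042.
Minute boundaries passed: 150; those not divisible by 10: 150 − 15 = 135; dropped labels = 2 × 135 = 270.
Actual frame index = 270042 − 270 = 269772.

269772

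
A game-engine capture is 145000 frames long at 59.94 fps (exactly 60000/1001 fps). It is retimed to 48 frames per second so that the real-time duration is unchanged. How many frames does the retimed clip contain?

Target frames = source frames × (target rate / source rate) = 145000 × (48)/(60000/1001) = 145000 × 1001/1250 = 116116.

116116 frames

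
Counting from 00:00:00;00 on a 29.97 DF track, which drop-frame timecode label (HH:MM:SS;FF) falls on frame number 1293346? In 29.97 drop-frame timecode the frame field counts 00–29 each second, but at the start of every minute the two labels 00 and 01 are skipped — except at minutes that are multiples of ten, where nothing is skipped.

11:59:14;22

Each 10-minute DF block holds 10 × 60 × 30 − 9 × 2 = 17982 frames. 1293346 ÷ 17982 → 71 full blocks, remainder 16624.
Within the partial block the first minute is 1800 frames and each further minute 1798, so 9 further minute boundaries passed. Total skipped labels = 18 × 71 + 2 × 9 = 1296.
Non-drop label index = 1293346 + 1296 = 1294642; at 30 labels/s that is 11:59:14:22, i.e. DF 11:59:14;22.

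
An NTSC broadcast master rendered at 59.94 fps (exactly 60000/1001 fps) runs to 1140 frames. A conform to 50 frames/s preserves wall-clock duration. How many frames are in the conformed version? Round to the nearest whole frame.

Frames at target rate = 1140 × (50) / (60000/1001) = 19019/20 ≈ 950.950.
Nearest whole frame: 951.

951 frames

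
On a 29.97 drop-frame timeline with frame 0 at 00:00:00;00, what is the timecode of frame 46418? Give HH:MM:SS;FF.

Each 10-minute DF block holds 10 × 60 × 30 − 9 × 2 = 17982 frames. 46418 ÷ 17982 → 2 full blocks, remainder 10454.
Within the partial block the first minute is 1800 frames and each further minute 1798, so 5 further minute boundaries passed. Total skipped labels = 18 × 2 + 2 × 5 = 46.
Non-drop label index = 46418 + 46 = 46464; at 30 labels/s that is 00:25:48:24, i.e. DF 00:25:48;24.

00:25:48;24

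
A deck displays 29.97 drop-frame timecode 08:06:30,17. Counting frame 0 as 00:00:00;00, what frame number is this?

874841

Complete 10-minute blocks: 48, each 17982 frames → 863136.
Remaining 6 whole minutes in the current block: 1800 + 5 × 1798 = 10790 frames.
Within the current minute: 30 × 30 + 17 − 2 = 915 (labels ;00/;01 skipped at this minute). Total = 863136 + 10790 + 915 = 874841.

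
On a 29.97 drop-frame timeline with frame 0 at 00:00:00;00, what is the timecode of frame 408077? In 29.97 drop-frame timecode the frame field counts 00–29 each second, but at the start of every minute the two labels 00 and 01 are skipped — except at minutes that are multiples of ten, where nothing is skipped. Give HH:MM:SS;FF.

Ten DF minutes hold 17982 frames, so frame 408077 lies in block 22 (frames 395604–413585) with 12473 frames into that block.
The block's first minute is 1800 frames and the rest 1798 each; 12473 frames reaches minute 6, so 22 × 18 + 6 × 2 = 408 labels have been skipped so far.
Adding those back, label number 408077 + 408 = 408485 at 30 labels/s is 13616 s + 5 f = 3 h 46 min 56 s frame 5, i.e. 03:46:56;05.

03:46:56;05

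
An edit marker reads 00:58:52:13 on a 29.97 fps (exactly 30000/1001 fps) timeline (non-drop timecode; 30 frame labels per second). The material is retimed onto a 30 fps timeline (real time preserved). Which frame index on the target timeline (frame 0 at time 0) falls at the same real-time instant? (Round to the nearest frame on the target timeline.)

Source frame index: (0×3600 + 58×60 + 52) × 30 + 13 = 105973.
Real time: 105973 / (30000/1001) = 106078973/30000 s.
Target frame: (106078973/30000) × (30) = 106078973/1000 ≈ 106078.973 → 106079.

frame 106079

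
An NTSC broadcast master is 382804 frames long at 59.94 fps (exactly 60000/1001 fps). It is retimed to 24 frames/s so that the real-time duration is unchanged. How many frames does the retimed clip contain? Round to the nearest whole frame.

Frames at target rate = 382804 × (24) / (60000/1001) = 95796701/625 ≈ 153274.722.
Nearest whole frame: 153275.

153275 frames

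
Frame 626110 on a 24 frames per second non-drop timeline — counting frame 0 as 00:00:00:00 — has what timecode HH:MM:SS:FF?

626110 ÷ 24 = 26087 full seconds, remainder 22 frames.
26087 s = 7 h 14 min 47 s.
Timecode: 07:14:47:22.

07:14:47:22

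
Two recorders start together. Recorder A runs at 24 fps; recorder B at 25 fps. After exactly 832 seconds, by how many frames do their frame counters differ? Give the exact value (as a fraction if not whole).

832 frames

A emits 24 × 832 = 19968 frames; B emits 25 × 832 = 20800.
Difference = 832 frames; B is ahead of A.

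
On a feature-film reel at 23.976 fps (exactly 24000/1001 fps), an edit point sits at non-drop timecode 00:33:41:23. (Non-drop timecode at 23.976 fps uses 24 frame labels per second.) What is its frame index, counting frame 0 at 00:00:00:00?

48527

Total seconds to the label: (0 × 3600 + 33 × 60 + 41) = 2021.
Frame index = 2021 × 24 + 23 = 48527.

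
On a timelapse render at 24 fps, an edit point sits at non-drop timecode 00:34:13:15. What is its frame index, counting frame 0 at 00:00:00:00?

Total seconds to the label: (0 × 3600 + 34 × 60 + 13) = 2053.
Frame index = 2053 × 24 + 15 = 49287.

49287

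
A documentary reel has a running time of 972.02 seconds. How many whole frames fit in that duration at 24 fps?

Frames = 972.02 × 24 = 583212/25 ≈ 23328.4800.
Complete frames: 23328.

23328 frames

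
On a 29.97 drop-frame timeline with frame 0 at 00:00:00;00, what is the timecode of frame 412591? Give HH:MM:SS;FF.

Ten DF minutes hold 17982 frames, so frame 412591 lies in block 22 (frames 395604–413585) with 16987 frames into that block.
The block's first minute is 1800 frames and the rest 1798 each; 16987 frames reaches minute 9, so 22 × 18 + 9 × 2 = 414 labels have been skipped so far.
Adding those back, label number 412591 + 414 = 413005 at 30 labels/s is 13766 s + 25 f = 3 h 49 min 26 s frame 25, i.e. 03:49:26;25.

03:49:26;25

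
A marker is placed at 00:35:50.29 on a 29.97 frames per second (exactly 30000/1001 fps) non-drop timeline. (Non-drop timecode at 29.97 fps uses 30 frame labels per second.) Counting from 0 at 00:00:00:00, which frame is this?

Total seconds to the label: (0 × 3600 + 35 × 60 + 50) = 2150.
Frame index = 2150 × 30 + 29 = 64529.

64529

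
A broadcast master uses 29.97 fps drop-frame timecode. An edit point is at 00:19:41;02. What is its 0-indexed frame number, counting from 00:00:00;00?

35396

Complete 10-minute blocks: 1, each 17982 frames → 17982.
Remaining 9 whole minutes in the current block: 1800 + 8 × 1798 = 16184 frames.
Within the current minute: 41 × 30 + 2 − 2 = 1230 (labels ;00/;01 skipped at this minute). Total = 17982 + 16184 + 1230 = 35396.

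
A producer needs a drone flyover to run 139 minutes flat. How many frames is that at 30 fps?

139 min = 8340 s.
Frames = 8340 × 30 = 250200.

250200 frames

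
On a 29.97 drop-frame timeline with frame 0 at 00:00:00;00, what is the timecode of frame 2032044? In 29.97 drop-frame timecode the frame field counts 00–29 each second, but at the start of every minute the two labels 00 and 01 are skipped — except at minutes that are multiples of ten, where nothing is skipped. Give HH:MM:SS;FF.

18:50:02;18

Each 10-minute DF block holds 10 × 60 × 30 − 9 × 2 = 17982 frames. 2032044 ÷ 17982 → 113 full blocks, remainder 78.
Within the partial block the first minute is 1800 frames and each further minute 1798, so 0 further minute boundaries passed. Total skipped labels = 18 × 113 + 2 × 0 = 2034.
Non-drop label index = 2032044 + 2034 = 2034078; at 30 labels/s that is 18:50:02:18, i.e. DF 18:50:02;18.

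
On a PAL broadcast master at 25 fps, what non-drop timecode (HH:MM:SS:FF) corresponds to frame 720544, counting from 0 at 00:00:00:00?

720544 ÷ 25 = 28821 full seconds, remainder 19 frames.
28821 s = 8 h 0 min 21 s.
Timecode: 08:00:21:19.

08:00:21:19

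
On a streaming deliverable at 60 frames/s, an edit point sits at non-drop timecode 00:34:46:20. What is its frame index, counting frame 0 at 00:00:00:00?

Total seconds to the label: (0 × 3600 + 34 × 60 + 46) = 2086.
Frame index = 2086 × 60 + 20 = 125180.

frame 125180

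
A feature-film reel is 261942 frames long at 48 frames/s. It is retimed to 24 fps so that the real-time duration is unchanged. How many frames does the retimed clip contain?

130971 frames

Target frames = source frames × (target rate / source rate) = 261942 × (24)/(48) = 261942 × 1/2 = 130971.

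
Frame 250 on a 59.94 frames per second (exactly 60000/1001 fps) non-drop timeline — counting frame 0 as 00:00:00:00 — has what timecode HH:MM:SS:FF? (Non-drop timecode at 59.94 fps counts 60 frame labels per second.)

250 ÷ 60 = 4 full seconds, remainder 10 frames.
4 s = 0 h 0 min 4 s.
Timecode: 00:00:04:10.

00:00:04:10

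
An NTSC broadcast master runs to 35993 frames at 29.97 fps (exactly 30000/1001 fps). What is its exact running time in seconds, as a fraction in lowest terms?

36028993/30000 seconds

Running time = 35993 ÷ (30000/1001) = 35993 × 1001/30000 = 36028993/30000 s.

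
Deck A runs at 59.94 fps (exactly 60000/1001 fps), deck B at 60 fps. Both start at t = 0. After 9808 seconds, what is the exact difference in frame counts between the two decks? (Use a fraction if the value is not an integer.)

A emits 60000/1001 × 9808 = 588480000/1001 frames; B emits 60 × 9808 = 588480.
Difference = 588480/1001 frames (≈ 587.8921); B is ahead of A.

588480/1001 frames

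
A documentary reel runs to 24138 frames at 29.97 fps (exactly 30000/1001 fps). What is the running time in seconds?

805.4046 seconds

Running time = 24138 / (30000/1001) = 805.4046 s.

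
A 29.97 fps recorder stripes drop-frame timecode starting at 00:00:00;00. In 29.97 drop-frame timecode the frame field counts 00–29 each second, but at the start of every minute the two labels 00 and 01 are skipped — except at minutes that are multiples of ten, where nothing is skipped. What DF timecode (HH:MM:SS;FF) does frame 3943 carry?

00:02:11;17

Ten DF minutes hold 17982 frames, so frame 3943 lies in block 0 (frames 0–17981) with 3943 frames into that block.
The block's first minute is 1800 frames and the rest 1798 each; 3943 frames reaches minute 2, so 0 × 18 + 2 × 2 = 4 labels have been skipped so far.
Adding those back, label number 3943 + 4 = 3947 at 30 labels/s is 131 s + 17 f = 0 h 2 min 11 s frame 17, i.e. 00:02:11;17.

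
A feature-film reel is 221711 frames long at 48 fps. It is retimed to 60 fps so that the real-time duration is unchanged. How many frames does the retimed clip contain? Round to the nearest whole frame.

Frames at target rate = 221711 × (60) / (48) = 1108555/4 ≈ 277138.750.
Nearest whole frame: 277139.

277139 frames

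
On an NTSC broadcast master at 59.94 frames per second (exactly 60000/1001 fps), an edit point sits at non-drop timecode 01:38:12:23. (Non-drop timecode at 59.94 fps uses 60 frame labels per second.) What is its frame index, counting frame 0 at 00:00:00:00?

frame 353543

Total seconds to the label: (1 × 3600 + 38 × 60 + 12) = 5892.
Frame index = 5892 × 60 + 23 = 353543.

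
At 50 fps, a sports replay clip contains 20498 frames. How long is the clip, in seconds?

409.96 seconds

Running time = 20498 / (50) = 409.96 s.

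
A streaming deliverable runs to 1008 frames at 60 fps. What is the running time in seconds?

16.8 seconds

Running time = 1008 / (60) = 16.8 s.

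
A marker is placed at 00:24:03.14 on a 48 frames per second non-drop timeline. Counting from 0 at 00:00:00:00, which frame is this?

69278

Total seconds to the label: (0 × 3600 + 24 × 60 + 3) = 1443.
Frame index = 1443 × 48 + 14 = 69278.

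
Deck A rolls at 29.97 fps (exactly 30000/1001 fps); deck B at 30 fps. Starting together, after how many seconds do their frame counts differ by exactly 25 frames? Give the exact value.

The gap grows by |30 − 30000/1001| = 30/1001 frames per second.
Time for a 25-frame gap: 25 ÷ (30/1001) = 5005/6 s.

5005/6 seconds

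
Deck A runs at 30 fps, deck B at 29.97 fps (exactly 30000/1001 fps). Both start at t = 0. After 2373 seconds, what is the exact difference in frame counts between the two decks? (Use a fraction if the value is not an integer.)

A emits 30 × 2373 = 71190 frames; B emits 30000/1001 × 2373 = 10170000/143.
Difference = 10170/143 frames (≈ 71.1189); B is behind A.

10170/143 frames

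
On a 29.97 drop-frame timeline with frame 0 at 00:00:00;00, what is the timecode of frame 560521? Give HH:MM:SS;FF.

05:11:42;21

Ten DF minutes hold 17982 frames, so frame 560521 lies in block 31 (frames 557442–575423) with 3079 frames into that block.
The block's first minute is 1800 frames and the rest 1798 each; 3079 frames reaches minute 1, so 31 × 18 + 1 × 2 = 560 labels have been skipped so far.
Adding those back, label number 560521 + 560 = 561081 at 30 labels/s is 18702 s + 21 f = 5 h 11 min 42 s frame 21, i.e. 05:11:42;21.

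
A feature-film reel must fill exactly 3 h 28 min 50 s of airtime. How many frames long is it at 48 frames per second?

601440 frames

3 h 28 min 50 s = 12530 s.
Frames = 12530 × 48 = 601440.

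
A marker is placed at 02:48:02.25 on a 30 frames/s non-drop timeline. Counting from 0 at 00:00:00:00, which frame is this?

Total seconds to the label: (2 × 3600 + 48 × 60 + 2) = 10082.
Frame index = 10082 × 30 + 25 = 302485.

302485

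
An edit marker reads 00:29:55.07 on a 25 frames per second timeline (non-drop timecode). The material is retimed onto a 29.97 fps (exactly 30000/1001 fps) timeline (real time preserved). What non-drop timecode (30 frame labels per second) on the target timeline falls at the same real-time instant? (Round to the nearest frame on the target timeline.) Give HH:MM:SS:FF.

00:29:53:15

Source frame index: (0×3600 + 29×60 + 55) × 25 + 7 = 44882.
Real time: 44882 / (25) = 44882/25 s.
Target frame: (44882/25) × (30000/1001) = 53858400/1001 ≈ 53804.595 → 53805.
At 30 labels/s: frame 53805 → 00:29:53:15.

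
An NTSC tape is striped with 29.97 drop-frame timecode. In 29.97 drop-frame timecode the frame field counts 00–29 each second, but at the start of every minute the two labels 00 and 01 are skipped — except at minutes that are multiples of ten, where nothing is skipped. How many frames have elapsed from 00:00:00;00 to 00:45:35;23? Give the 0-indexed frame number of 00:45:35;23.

81991

Complete 10-minute blocks: 4, each 17982 frames → 71928.
Remaining 5 whole minutes in the current block: 1800 + 4 × 1798 = 8992 frames.
Within the current minute: 35 × 30 + 23 − 2 = 1071 (labels ;00/;01 skipped at this minute). Total = 71928 + 8992 + 1071 = 81991.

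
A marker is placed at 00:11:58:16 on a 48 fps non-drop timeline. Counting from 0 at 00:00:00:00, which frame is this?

Total seconds to the label: (0 × 3600 + 11 × 60 + 58) = 718.
Frame index = 718 × 48 + 16 = 34480.

frame 34480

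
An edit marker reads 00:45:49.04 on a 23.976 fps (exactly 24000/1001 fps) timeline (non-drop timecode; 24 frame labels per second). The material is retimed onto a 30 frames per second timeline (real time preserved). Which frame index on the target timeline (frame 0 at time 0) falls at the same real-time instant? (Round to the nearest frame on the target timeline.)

frame 82557

Source frame index: (0×3600 + 45×60 + 49) × 24 + 4 = 65980.
Real time: 65980 / (24000/1001) = 3302299/1200 s.
Target frame: (3302299/1200) × (30) = 3302299/40 ≈ 82557.475 → 82557.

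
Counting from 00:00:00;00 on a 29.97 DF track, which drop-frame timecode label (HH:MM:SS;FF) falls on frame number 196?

Each 10-minute DF block holds 10 × 60 × 30 − 9 × 2 = 17982 frames. 196 ÷ 17982 → 0 full blocks, remainder 196.
Within the partial block the first minute is 1800 frames and each further minute 1798, so 0 further minute boundaries passed. Total skipped labels = 18 × 0 + 2 × 0 = 0.
Non-drop label index = 196 + 0 = 196; at 30 labels/s that is 00:00:06:16, i.e. DF 00:00:06;16.

00:00:06;16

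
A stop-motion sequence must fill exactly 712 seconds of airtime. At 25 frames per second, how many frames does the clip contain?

Frames = 712 × 25 = 17800.

17800 frames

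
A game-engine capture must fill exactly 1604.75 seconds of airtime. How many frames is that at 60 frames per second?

96285 frames

Frames = 1604.75 × 60 = 96285.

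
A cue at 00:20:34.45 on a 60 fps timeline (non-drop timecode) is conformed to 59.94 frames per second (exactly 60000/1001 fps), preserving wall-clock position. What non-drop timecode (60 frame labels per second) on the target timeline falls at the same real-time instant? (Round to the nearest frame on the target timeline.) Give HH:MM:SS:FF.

Source frame index: (0×3600 + 20×60 + 34) × 60 + 45 = 74085.
Real time: 74085 / (60) = 4939/4 s.
Target frame: (4939/4) × (60000/1001) = 6735000/91 ≈ 74010.989 → 74011.
At 60 labels/s: frame 74011 → 00:20:33:31.

00:20:33:31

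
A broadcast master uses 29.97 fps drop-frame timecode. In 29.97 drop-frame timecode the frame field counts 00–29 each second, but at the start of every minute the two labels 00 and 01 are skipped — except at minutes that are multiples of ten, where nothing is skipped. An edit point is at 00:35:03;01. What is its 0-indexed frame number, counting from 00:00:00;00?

63027

Complete 10-minute blocks: 3, each 17982 frames → 53946.
Remaining 5 whole minutes in the current block: 1800 + 4 × 1798 = 8992 frames.
Within the current minute: 3 × 30 + 1 − 2 = 89 (labels ;00/;01 skipped at this minute). Total = 53946 + 8992 + 89 = 63027.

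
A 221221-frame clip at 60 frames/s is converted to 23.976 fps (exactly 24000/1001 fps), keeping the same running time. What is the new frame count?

Target frames = source frames × (target rate / source rate) = 221221 × (24000/1001)/(60) = 221221 × 400/1001 = 88400.

88400 frames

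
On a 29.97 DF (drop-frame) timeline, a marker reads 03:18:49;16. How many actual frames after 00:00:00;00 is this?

Complete 10-minute blocks: 19, each 17982 frames → 341658.
Remaining 8 whole minutes in the current block: 1800 + 7 × 1798 = 14386 frames.
Within the current minute: 49 × 30 + 16 − 2 = 1484 (labels ;00/;01 skipped at this minute). Total = 341658 + 14386 + 1484 = 357528.

357528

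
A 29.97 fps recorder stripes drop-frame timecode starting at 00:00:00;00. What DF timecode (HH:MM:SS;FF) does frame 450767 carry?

Ten DF minutes hold 17982 frames, so frame 450767 lies in block 25 (frames 449550–467531) with 1217 frames into that block.
The block's first minute is 1800 frames and the rest 1798 each; 1217 frames reaches minute 0, so 25 × 18 + 0 × 2 = 450 labels have been skipped so far.
Adding those back, label number 450767 + 450 = 451217 at 30 labels/s is 15040 s + 17 f = 4 h 10 min 40 s frame 17, i.e. 04:10:40;17.

04:10:40;17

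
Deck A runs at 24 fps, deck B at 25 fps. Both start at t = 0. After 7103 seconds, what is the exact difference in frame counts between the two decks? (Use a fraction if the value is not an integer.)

A emits 24 × 7103 = 170472 frames; B emits 25 × 7103 = 177575.
Difference = 7103 frames; B is ahead of A.

7103 frames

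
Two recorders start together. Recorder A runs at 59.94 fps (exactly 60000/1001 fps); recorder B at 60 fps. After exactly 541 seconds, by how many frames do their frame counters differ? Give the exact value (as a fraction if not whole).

A emits 60000/1001 × 541 = 32460000/1001 frames; B emits 60 × 541 = 32460.
Difference = 32460/1001 frames (≈ 32.4276); B is ahead of A.

32460/1001 frames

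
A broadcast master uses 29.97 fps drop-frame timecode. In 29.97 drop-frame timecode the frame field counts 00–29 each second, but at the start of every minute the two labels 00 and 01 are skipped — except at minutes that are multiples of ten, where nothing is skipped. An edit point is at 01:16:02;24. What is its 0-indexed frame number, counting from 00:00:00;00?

Complete 10-minute blocks: 7, each 17982 frames → 125874.
Remaining 6 whole minutes in the current block: 1800 + 5 × 1798 = 10790 frames.
Within the current minute: 2 × 30 + 24 − 2 = 82 (labels ;00/;01 skipped at this minute). Total = 125874 + 10790 + 82 = 136746.

136746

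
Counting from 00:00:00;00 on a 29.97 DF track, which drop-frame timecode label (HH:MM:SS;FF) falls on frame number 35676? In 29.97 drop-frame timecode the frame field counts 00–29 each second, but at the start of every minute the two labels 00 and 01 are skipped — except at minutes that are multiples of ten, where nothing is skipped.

00:19:50;12

Each 10-minute DF block holds 10 × 60 × 30 − 9 × 2 = 17982 frames. 35676 ÷ 17982 → 1 full block, remainder 17694.
Within the partial block the first minute is 1800 frames and each further minute 1798, so 9 further minute boundaries passed. Total skipped labels = 18 × 1 + 2 × 9 = 36.
Non-drop label index = 35676 + 36 = 35712; at 30 labels/s that is 00:19:50:12, i.e. DF 00:19:50;12.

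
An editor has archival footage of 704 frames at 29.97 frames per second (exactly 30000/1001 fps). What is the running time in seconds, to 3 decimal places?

Running time = 704 × 1001/30000 = 44044/1875 s ≈ 23.490 s.

23.490 seconds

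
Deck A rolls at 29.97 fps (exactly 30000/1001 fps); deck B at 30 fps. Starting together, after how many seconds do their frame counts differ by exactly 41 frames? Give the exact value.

41041/30 seconds

The gap grows by |30 − 30000/1001| = 30/1001 frames per second.
Time for a 41-frame gap: 41 ÷ (30/1001) = 41041/30 s.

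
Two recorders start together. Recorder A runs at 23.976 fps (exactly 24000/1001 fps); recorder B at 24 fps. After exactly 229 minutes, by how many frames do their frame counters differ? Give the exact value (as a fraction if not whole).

329760/1001 frames

229 min = 13740 s.
A emits 24000/1001 × 13740 = 329760000/1001 frames; B emits 24 × 13740 = 329760.
Difference = 329760/1001 frames (≈ 329.4306); B is ahead of A.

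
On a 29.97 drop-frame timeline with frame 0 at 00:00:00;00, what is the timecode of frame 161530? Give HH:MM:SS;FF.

Each 10-minute DF block holds 10 × 60 × 30 − 9 × 2 = 17982 frames. 161530 ÷ 17982 → 8 full blocks, remainder 17674.
Within the partial block the first minute is 1800 frames and each further minute 1798, so 9 further minute boundaries passed. Total skipped labels = 18 × 8 + 2 × 9 = 162.
Non-drop label index = 161530 + 162 = 161692; at 30 labels/s that is 01:29:49:22, i.e. DF 01:29:49;22.

01:29:49;22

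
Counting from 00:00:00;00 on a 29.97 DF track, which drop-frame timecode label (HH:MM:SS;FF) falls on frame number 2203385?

Each 10-minute DF block holds 10 × 60 × 30 − 9 × 2 = 17982 frames. 2203385 ÷ 17982 → 122 full blocks, remainder 9581.
Within the partial block the first minute is 1800 frames and each further minute 1798, so 5 further minute boundaries passed. Total skipped labels = 18 × 122 + 2 × 5 = 2206.
Non-drop label index = 2203385 + 2206 = 2205591; at 30 labels/s that is 20:25:19:21, i.e. DF 20:25:19;21.

20:25:19;21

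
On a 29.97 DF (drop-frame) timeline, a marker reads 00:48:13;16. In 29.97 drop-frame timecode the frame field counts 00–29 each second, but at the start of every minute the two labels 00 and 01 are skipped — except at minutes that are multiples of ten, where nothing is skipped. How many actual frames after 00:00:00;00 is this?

86718

Complete 10-minute blocks: 4, each 17982 frames → 71928.
Remaining 8 whole minutes in the current block: 1800 + 7 × 1798 = 14386 frames.
Within the current minute: 13 × 30 + 16 − 2 = 404 (labels ;00/;01 skipped at this minute). Total = 71928 + 14386 + 404 = 86718.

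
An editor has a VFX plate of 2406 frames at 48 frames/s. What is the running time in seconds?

Running time = 2406 / (48) = 50.125 s.

50.125 seconds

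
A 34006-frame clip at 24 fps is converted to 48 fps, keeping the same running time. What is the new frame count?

Target frames = source frames × (target rate / source rate) = 34006 × (48)/(24) = 34006 × 2 = 68012.

68012 frames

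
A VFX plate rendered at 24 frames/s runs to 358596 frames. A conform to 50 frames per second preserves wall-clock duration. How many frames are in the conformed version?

Target frames = source frames × (target rate / source rate) = 358596 × (50)/(24) = 358596 × 25/12 = 747075.

747075 frames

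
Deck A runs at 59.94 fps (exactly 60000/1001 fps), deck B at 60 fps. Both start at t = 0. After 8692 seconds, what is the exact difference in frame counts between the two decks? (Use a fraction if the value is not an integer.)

A emits 60000/1001 × 8692 = 521520000/1001 frames; B emits 60 × 8692 = 521520.
Difference = 521520/1001 frames (≈ 520.9990); B is ahead of A.

521520/1001 frames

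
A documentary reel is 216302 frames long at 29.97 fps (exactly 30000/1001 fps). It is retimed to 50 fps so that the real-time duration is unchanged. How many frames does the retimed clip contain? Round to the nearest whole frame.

360864 frames

Frames at target rate = 216302 × (50) / (30000/1001) = 108259151/300 ≈ 360863.837.
Nearest whole frame: 360864.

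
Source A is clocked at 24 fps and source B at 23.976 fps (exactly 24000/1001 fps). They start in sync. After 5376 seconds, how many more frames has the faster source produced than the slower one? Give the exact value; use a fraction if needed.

A emits 24 × 5376 = 129024 frames; B emits 24000/1001 × 5376 = 18432000/143.
Difference = 18432/143 frames (≈ 128.8951); B is behind A.

18432/143 frames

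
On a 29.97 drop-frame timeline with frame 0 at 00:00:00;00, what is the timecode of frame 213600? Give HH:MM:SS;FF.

01:58:47;04

Each 10-minute DF block holds 10 × 60 × 30 − 9 × 2 = 17982 frames. 213600 ÷ 17982 → 11 full blocks, remainder 15798.
Within the partial block the first minute is 1800 frames and each further minute 1798, so 8 further minute boundaries passed. Total skipped labels = 18 × 11 + 2 × 8 = 214.
Non-drop label index = 213600 + 214 = 213814; at 30 labels/s that is 01:58:47:04, i.e. DF 01:58:47;04.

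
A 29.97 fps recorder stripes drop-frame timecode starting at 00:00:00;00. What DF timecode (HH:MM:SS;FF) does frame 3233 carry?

00:01:47;25

Ten DF minutes hold 17982 frames, so frame 3233 lies in block 0 (frames 0–17981) with 3233 frames into that block.
The block's first minute is 1800 frames and the rest 1798 each; 3233 frames reaches minute 1, so 0 × 18 + 1 × 2 = 2 labels have been skipped so far.
Adding those back, label number 3233 + 2 = 3235 at 30 labels/s is 107 s + 25 f = 0 h 1 min 47 s frame 25, i.e. 00:01:47;25.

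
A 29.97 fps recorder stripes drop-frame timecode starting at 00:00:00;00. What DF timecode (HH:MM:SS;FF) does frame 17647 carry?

Ten DF minutes hold 17982 frames, so frame 17647 lies in block 0 (frames 0–17981) with 17647 frames into that block.
The block's first minute is 1800 frames and the rest 1798 each; 17647 frames reaches minute 9, so 0 × 18 + 9 × 2 = 18 labels have been skipped so far.
Adding those back, label number 17647 + 18 = 17665 at 30 labels/s is 588 s + 25 f = 0 h 9 min 48 s frame 25, i.e. 00:09:48;25.

00:09:48;25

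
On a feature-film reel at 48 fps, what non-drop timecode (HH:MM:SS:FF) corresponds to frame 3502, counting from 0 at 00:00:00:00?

00:01:12:46

3502 ÷ 48 = 72 full seconds, remainder 46 frames.
72 s = 0 h 1 min 12 s.
Timecode: 00:01:12:46.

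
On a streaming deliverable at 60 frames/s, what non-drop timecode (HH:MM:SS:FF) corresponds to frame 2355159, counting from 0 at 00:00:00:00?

10:54:12:39

2355159 ÷ 60 = 39252 full seconds, remainder 39 frames.
39252 s = 10 h 54 min 12 s.
Timecode: 10:54:12:39.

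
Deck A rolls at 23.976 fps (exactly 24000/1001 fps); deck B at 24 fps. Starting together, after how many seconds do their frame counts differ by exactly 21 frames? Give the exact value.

875.875 seconds

The gap grows by |24 − 24000/1001| = 24/1001 frames per second.
Time for a 21-frame gap: 21 ÷ (24/1001) = 875.875 s.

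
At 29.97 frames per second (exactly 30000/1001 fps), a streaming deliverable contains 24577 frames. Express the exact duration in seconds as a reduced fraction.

Running time = 24577 ÷ (30000/1001) = 24577 × 1001/30000 = 24601577/30000 s.

24601577/30000 seconds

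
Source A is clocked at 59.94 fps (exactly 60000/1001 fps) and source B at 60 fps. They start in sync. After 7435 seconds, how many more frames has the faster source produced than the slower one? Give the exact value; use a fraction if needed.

446100/1001 frames

A emits 60000/1001 × 7435 = 446100000/1001 frames; B emits 60 × 7435 = 446100.
Difference = 446100/1001 frames (≈ 445.6543); B is ahead of A.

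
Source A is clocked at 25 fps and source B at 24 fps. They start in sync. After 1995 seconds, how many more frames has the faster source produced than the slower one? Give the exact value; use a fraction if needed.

A emits 25 × 1995 = 49875 frames; B emits 24 × 1995 = 47880.
Difference = 1995 frames; B is behind A.

1995 frames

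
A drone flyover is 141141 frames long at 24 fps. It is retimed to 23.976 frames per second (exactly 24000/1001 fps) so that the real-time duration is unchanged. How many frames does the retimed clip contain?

Target frames = source frames × (target rate / source rate) = 141141 × (24000/1001)/(24) = 141141 × 1000/1001 = 141000.

141000 frames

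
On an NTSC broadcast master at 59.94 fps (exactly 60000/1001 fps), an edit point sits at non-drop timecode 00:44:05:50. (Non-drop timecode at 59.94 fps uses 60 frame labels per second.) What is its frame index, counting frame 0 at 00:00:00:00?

frame 158750

Total seconds to the label: (0 × 3600 + 44 × 60 + 5) = 2645.
Frame index = 2645 × 60 + 50 = 158750.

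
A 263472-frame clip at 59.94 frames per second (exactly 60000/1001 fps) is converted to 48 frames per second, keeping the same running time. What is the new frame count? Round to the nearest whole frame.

Frames at target rate = 263472 × (48) / (60000/1001) = 131867736/625 ≈ 210988.378.
Nearest whole frame: 210988.

210988 frames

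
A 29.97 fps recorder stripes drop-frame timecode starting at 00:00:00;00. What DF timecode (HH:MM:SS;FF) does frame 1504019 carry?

13:56:24;05

Each 10-minute DF block holds 10 × 60 × 30 − 9 × 2 = 17982 frames. 1504019 ÷ 17982 → 83 full blocks, remainder 11513.
Within the partial block the first minute is 1800 frames and each further minute 1798, so 6 further minute boundaries passed. Total skipped labels = 18 × 83 + 2 × 6 = 1506.
Non-drop label index = 1504019 + 1506 = 1505525; at 30 labels/s that is 13:56:24:05, i.e. DF 13:56:24;05.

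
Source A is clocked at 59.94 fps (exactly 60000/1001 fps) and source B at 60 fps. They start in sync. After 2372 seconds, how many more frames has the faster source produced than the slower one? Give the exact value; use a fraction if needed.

A emits 60000/1001 × 2372 = 142320000/1001 frames; B emits 60 × 2372 = 142320.
Difference = 142320/1001 frames (≈ 142.1778); B is ahead of A.

142320/1001 frames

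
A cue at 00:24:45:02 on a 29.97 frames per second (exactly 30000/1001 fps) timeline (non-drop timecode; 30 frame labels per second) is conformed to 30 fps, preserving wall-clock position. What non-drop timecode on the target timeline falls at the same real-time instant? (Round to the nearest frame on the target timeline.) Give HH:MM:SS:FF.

00:24:46:17

Source frame index: (0×3600 + 24×60 + 45) × 30 + 2 = 44552.
Real time: 44552 / (30000/1001) = 5574569/3750 s.
Target frame: (5574569/3750) × (30) = 5574569/125 ≈ 44596.552 → 44597.
At 30 labels/s: frame 44597 → 00:24:46:17.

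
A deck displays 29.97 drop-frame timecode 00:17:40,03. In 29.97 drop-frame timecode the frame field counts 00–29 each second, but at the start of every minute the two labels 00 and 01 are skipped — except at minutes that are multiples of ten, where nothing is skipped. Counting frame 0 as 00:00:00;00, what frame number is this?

31771

Complete 10-minute blocks: 1, each 17982 frames → 17982.
Remaining 7 whole minutes in the current block: 1800 + 6 × 1798 = 12588 frames.
Within the current minute: 40 × 30 + 3 − 2 = 1201 (labels ;00/;01 skipped at this minute). Total = 17982 + 12588 + 1201 = 31771.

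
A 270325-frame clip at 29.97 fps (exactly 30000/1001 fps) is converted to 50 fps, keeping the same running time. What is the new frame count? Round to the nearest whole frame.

Frames at target rate = 270325 × (50) / (30000/1001) = 10823813/24 ≈ 450992.208.
Nearest whole frame: 450992.

450992 frames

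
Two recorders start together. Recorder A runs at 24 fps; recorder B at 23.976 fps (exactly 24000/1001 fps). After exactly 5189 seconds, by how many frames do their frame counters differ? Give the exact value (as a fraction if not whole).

A emits 24 × 5189 = 124536 frames; B emits 24000/1001 × 5189 = 124536000/1001.
Difference = 124536/1001 frames (≈ 124.4116); B is behind A.

124536/1001 frames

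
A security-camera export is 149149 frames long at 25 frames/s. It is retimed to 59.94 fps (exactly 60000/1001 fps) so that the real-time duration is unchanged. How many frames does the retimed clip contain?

Target frames = source frames × (target rate / source rate) = 149149 × (60000/1001)/(25) = 149149 × 2400/1001 = 357600.

357600 frames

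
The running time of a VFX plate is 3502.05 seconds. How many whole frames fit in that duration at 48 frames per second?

Frames = 3502.05 × 48 = 840492/5 ≈ 168098.4000.
Complete frames: 168098.

168098 frames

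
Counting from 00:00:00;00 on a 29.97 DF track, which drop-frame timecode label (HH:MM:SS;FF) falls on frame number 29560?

00:16:26;10

Each 10-minute DF block holds 10 × 60 × 30 − 9 × 2 = 17982 frames. 29560 ÷ 17982 → 1 full block, remainder 11578.
Within the partial block the first minute is 1800 frames and each further minute 1798, so 6 further minute boundaries passed. Total skipped labels = 18 × 1 + 2 × 6 = 30.
Non-drop label index = 29560 + 30 = 29590; at 30 labels/s that is 00:16:26:10, i.e. DF 00:16:26;10.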